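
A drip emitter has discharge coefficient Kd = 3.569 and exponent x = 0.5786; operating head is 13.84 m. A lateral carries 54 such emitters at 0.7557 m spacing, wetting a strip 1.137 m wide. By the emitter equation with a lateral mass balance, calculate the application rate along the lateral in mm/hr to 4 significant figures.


Approach: apply the emitter equation with a lateral mass balance, q = Kd*h^x; Q = n*q; rate = Q/(n*spacing*width).
Step 1 — single emitter flow (q = Kd*h^x):
  q = 3.569 * 13.84^0.5786 = 16.3233 L/hr
Step 2 — total lateral flow: Q = 54 * 16.3233 = 881.458 L/hr
Step 3 — wetted area: A = 54 * 0.7557 * 1.137 = 46.3985 m^2
Step 4 — application rate: Q/A = 881.458/46.3985 = 19.00 mm/hr
Therefore the application rate along the lateral = 19.00 mm/hr.


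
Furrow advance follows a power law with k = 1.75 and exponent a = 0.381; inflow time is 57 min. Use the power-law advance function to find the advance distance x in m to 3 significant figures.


Approach: apply the power-law advance function, x = k*t^a.
x = 1.75 * 57^0.381 = 8.17 m
Therefore the advance distance x = 8.17 m.


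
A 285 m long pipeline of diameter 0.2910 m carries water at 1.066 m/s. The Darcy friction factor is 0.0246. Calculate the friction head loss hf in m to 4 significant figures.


Approach: apply the Darcy-Weisbach equation, hf = f*(L/D)*(v^2/(2g)).
hf = 0.0246 * (285/0.2910) * (1.066^2 / (2*9.81))
hf = 1.395 m
Therefore the friction head loss hf = 1.395 m.


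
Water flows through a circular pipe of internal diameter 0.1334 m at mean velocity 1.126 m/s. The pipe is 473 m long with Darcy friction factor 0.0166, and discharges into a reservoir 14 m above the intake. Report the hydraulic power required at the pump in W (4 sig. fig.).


Approach: apply continuity + Darcy-Weisbach + hydraulic power, Q = A*v; hf = f*(L/D)*(v^2/(2g)); H = static + hf; P = rho*g*Q*H.
Step 1 — flow rate (continuity, Q = A*v):
  A = pi*(0.1334/2)^2 = 0.0139766 m^2
  Q = 0.0139766 * 1.126 = 0.0157377 m^3/s
Step 2 — friction head loss (Darcy-Weisbach):
  hf = 0.0166 * (473/0.1334) * (1.126^2 / (2*9.81))
  hf = 3.80357 m
Step 3 — total head: H = 14 + 3.80357 = 17.8036 m
Step 4 — hydraulic power (P = rho*g*Q*H):
  P = 1000 * 9.81 * 0.0157377 * 17.8036 = 2749 W
Therefore the hydraulic power required at the pump = 2749 W.


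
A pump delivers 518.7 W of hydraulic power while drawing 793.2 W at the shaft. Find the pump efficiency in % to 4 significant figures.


Approach: apply the efficiency ratio, eta = (P_out/P_in)*100.
eta = (518.7 / 793.2) * 100 = 65.39 %
Therefore the pump efficiency = 65.39 %.


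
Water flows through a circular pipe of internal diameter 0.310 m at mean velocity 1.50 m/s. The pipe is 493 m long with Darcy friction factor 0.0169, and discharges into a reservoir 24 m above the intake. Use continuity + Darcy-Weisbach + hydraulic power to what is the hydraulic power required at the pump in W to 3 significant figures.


Approach: apply continuity + Darcy-Weisbach + hydraulic power, Q = A*v; hf = f*(L/D)*(v^2/(2g)); H = static + hf; P = rho*g*Q*H.
Step 1 — flow rate (continuity, Q = A*v):
  A = pi*(0.310/2)^2 = 0.075477 m^2
  Q = 0.075477 * 1.50 = 0.11322 m^3/s
Step 2 — friction head loss (Darcy-Weisbach):
  hf = 0.0169 * (493/0.310) * (1.50^2 / (2*9.81))
  hf = 3.0822 m
Step 3 — total head: H = 24 + 3.0822 = 27.082 m
Step 4 — hydraulic power (P = rho*g*Q*H):
  P = 1000 * 9.81 * 0.11322 * 27.082 = 30100 W
Therefore the hydraulic power required at the pump = 30100 W.


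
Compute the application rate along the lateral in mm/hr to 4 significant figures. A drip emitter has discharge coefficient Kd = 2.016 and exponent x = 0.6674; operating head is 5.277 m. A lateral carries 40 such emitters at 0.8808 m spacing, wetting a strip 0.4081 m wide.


Approach: apply the emitter equation with a lateral mass balance, q = Kd*h^x; Q = n*q; rate = Q/(n*spacing*width).
Step 1 — single emitter flow (q = Kd*h^x):
  q = 2.016 * 5.277^0.6674 = 6.11803 L/hr
Step 2 — total lateral flow: Q = 40 * 6.11803 = 244.721 L/hr
Step 3 — wetted area: A = 40 * 0.8808 * 0.4081 = 14.3782 m^2
Step 4 — application rate: Q/A = 244.721/14.3782 = 17.02 mm/hr
Therefore the application rate along the lateral = 17.02 mm/hr.


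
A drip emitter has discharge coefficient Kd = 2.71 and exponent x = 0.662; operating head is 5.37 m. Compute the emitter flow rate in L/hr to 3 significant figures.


Approach: apply the emitter characteristic equation, q = Kd * h^x.
q = 2.71 * 5.37^0.662 = 8.25 L/hr
Therefore the emitter flow rate = 8.25 L/hr.


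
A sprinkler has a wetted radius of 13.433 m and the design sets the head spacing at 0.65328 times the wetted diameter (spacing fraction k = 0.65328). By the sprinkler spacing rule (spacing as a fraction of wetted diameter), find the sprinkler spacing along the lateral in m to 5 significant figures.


Approach: apply the sprinkler spacing rule (spacing as a fraction of wetted diameter), S = k*(2*R).
S = 0.65328 * (2 * 13.433) = 17.551 m
Therefore the sprinkler spacing along the lateral = 17.551 m.


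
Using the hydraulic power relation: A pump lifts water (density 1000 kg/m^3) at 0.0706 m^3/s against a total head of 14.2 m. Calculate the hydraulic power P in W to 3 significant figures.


Approach: apply the hydraulic power relation, P = rho*g*Q*H.
P = 1000 * 9.81 * 0.0706 * 14.2 = 9830 W
Therefore the hydraulic power P = 9830 W.


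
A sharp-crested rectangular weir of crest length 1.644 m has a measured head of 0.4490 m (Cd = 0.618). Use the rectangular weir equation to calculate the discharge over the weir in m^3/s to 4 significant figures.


Approach: apply the rectangular weir equation, Q = (2/3)*Cd*L*sqrt(2g)*H^1.5.
Q = (2/3)*0.618*1.644*sqrt(2*9.81)*0.4490^1.5 = 0.9026 m^3/s
Therefore the discharge over the weir = 0.9026 m^3/s.


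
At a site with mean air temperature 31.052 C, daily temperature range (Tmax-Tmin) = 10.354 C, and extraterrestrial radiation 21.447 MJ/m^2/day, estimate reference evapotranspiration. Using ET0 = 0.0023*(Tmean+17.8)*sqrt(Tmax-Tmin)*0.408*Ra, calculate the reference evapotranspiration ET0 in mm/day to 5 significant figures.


ET0 = 0.0023*(31.052+17.8)*sqrt(10.354)*0.408*21.447 = 3.1637 mm/day
Therefore the reference evapotranspiration ET0 = 3.1637 mm/day.


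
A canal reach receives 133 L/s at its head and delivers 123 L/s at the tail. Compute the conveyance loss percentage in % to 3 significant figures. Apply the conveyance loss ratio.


Approach: apply the conveyance loss ratio, loss% = ((Q_head - Q_tail)/Q_head)*100.
loss = ((133 - 123)/133)*100 = 7.52 %
Therefore the conveyance loss percentage = 7.52 %.


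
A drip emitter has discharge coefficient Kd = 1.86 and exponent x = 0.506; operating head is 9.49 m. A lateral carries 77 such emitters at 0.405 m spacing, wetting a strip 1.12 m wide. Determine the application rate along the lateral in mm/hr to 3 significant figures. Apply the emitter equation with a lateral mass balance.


Approach: apply the emitter equation with a lateral mass balance, q = Kd*h^x; Q = n*q; rate = Q/(n*spacing*width).
Step 1 — single emitter flow (q = Kd*h^x):
  q = 1.86 * 9.49^0.506 = 5.8078 L/hr
Step 2 — total lateral flow: Q = 77 * 5.8078 = 447.20 L/hr
Step 3 — wetted area: A = 77 * 0.405 * 1.12 = 34.927 m^2
Step 4 — application rate: Q/A = 447.20/34.927 = 12.8 mm/hr
Therefore the application rate along the lateral = 12.8 mm/hr.


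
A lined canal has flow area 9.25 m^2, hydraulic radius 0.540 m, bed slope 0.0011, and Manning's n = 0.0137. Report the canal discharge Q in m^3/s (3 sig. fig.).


Approach: apply Manning's equation, Q = (1/n)*A*R^(2/3)*S^(1/2).
Q = (1/0.0137) * 9.25 * 0.540^(2/3) * 0.0011^(1/2) = 14.8 m^3/s
Therefore the canal discharge Q = 14.8 m^3/s.


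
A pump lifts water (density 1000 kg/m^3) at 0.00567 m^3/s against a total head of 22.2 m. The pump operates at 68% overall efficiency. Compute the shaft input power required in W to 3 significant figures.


Approach: apply hydraulic power then efficiency conversion, P = rho*g*Q*H; P_in = P/eta.
Step 1 — hydraulic power (P = rho*g*Q*H):
  P = 1000 * 9.81 * 0.00567 * 22.2 = 1234.8 W
Step 2 — input power: P_in = P/eta = 1234.8 / 0.68 = 1820 W
Therefore the shaft input power required = 1820 W.


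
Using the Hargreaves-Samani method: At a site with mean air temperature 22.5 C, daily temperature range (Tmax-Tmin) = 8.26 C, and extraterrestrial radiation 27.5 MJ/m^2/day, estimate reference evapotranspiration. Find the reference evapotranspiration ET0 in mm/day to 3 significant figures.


Approach: apply the Hargreaves-Samani method, ET0 = 0.0023*(Tmean+17.8)*sqrt(Tmax-Tmin)*0.408*Ra.
ET0 = 0.0023*(22.5+17.8)*sqrt(8.26)*0.408*27.5 = 2.99 mm/day
Therefore the reference evapotranspiration ET0 = 2.99 mm/day.


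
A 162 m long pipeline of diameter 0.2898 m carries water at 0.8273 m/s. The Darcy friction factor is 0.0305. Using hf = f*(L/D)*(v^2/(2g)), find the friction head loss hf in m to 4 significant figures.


hf = 0.0305 * (162/0.2898) * (0.8273^2 / (2*9.81))
hf = 0.5948 m
Therefore the friction head loss hf = 0.5948 m.


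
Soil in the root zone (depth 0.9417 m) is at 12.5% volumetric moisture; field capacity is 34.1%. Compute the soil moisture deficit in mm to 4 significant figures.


Approach: apply the soil moisture deficit relation, SMD = (FC - theta)/100 * depth * 1000.
SMD = (34.1 - 12.5)/100 * 0.9417 * 1000 = 203.4 mm
Therefore the soil moisture deficit = 203.4 mm.


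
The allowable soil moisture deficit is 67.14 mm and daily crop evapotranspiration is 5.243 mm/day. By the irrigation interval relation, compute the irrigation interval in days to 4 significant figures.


Approach: apply the irrigation interval relation, interval = SMD / ETc.
interval = 67.14 / 5.243 = 12.81 days
Therefore the irrigation interval = 12.81 days.


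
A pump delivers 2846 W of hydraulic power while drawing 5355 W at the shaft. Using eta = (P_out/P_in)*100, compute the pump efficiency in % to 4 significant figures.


eta = (2846 / 5355) * 100 = 53.15 %
Therefore the pump efficiency = 53.15 %.


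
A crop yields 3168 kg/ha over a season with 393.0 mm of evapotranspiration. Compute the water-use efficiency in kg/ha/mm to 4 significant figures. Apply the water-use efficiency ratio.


Approach: apply the water-use efficiency ratio, WUE = yield/ET.
WUE = 3168 / 393.0 = 8.061 kg/ha/mm
Therefore the water-use efficiency = 8.061 kg/ha/mm.


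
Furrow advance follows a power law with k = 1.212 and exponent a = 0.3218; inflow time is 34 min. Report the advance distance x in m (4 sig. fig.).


Approach: apply the power-law advance function, x = k*t^a.
x = 1.212 * 34^0.3218 = 3.770 m
Therefore the advance distance x = 3.770 m.


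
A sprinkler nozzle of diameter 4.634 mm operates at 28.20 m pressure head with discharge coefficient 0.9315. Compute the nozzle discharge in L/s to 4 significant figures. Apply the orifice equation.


Approach: apply the orifice equation, Q = Cd*A*sqrt(2*g*h), A = pi*(d/2)^2.
A = pi*(4.634e-3/2)^2 = 1.68656e-05 m^2
Q = 0.9315 * 1.68656e-05 * sqrt(2*9.81*28.20) * 1000 = 0.3695 L/s
Therefore the nozzle discharge = 0.3695 L/s.


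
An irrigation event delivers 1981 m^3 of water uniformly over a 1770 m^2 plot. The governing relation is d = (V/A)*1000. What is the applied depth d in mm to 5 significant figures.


d = (1981 / 1770) * 1000 = 1119.2 mm
Therefore the applied depth d = 1119.2 mm.


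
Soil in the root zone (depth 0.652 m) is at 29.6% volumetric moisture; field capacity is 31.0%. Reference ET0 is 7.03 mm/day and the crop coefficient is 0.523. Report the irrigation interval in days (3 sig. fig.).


Approach: apply soil-water budget scheduling, SMD = (FC-theta)/100*depth*1000; ETc = ET0*Kc; interval = SMD/ETc.
Step 1 — soil moisture deficit:
  SMD = (31.0 - 29.6)/100 * 0.652 * 1000 = 9.1280 mm
Step 2 — daily crop ET (ETc = ET0*Kc):
  ETc = 7.03 * 0.523 = 3.6767 mm/day
Step 3 — irrigation interval (SMD/ETc):
  interval = 9.1280 / 3.6767 = 2.48 days
Therefore the irrigation interval = 2.48 days.


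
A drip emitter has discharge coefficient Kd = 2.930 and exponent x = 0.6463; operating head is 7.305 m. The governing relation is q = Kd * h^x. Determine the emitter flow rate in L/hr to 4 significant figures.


q = 2.930 * 7.305^0.6463 = 10.59 L/hr
Therefore the emitter flow rate = 10.59 L/hr.


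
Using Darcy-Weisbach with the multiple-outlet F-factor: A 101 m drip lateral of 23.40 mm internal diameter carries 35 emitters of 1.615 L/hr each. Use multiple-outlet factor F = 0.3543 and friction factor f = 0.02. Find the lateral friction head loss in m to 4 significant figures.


Approach: apply Darcy-Weisbach with the multiple-outlet F-factor, Q = n*q/(3600*1000) m^3/s; v = Q/A; hf = F*f*(L/D)*(v^2/(2g)).
Q = 35*1.615/(3600*1000) = 1.57014e-05 m^3/s
A = pi*(23.40e-3/2)^2 = 4.30053e-04 m^2, so v = Q/A = 0.0365104 m/s
hf = 0.3543*0.02*(101/0.02340)*(0.0365104^2/(2*9.81)) = 0.002078 m
Therefore the lateral friction head loss = 0.002078 m.


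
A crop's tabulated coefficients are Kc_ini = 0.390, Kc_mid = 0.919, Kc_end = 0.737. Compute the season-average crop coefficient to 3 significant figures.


Approach: apply a simple seasonal average, Kc_avg = (Kc_ini + Kc_mid + Kc_end)/3.
Kc_avg = (0.390 + 0.919 + 0.737)/3 = 0.682
Therefore the season-average crop coefficient = 0.682.


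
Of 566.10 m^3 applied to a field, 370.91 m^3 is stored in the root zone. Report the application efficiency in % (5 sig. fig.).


Approach: apply the application efficiency ratio, Ea = (stored/applied)*100.
Ea = (370.91/566.10)*100 = 65.520 %
Therefore the application efficiency = 65.520 %.


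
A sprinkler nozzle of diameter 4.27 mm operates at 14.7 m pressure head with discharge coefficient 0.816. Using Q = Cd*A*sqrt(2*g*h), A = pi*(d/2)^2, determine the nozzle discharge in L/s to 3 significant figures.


A = pi*(4.27e-3/2)^2 = 1.4320e-05 m^2
Q = 0.816 * 1.4320e-05 * sqrt(2*9.81*14.7) * 1000 = 0.198 L/s
Therefore the nozzle discharge = 0.198 L/s.


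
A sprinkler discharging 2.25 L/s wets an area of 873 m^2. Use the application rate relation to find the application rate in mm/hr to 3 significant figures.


Approach: apply the application rate relation, rate = (Q/A)*3600.
rate = (2.25 / 873) * 3600 = 9.28 mm/hr
Therefore the application rate = 9.28 mm/hr.


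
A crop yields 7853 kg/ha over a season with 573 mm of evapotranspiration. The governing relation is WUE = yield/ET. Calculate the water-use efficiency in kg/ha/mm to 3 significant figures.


WUE = 7853 / 573 = 13.7 kg/ha/mm
Therefore the water-use efficiency = 13.7 kg/ha/mm.


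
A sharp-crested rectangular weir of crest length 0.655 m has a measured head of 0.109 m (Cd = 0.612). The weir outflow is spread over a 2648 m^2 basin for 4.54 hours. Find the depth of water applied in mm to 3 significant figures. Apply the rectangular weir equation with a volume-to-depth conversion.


Approach: apply the rectangular weir equation with a volume-to-depth conversion, Q = (2/3)*Cd*L*sqrt(2g)*H^1.5; d = Q*t/A * 1000.
Step 1 — weir discharge:
  Q = (2/3)*0.612*0.655*sqrt(2*9.81)*0.109^1.5 = 0.042598 m^3/s
Step 2 — volume: V = 0.042598 * 4.54*3600 = 696.22 m^3
Step 3 — depth: d = V/A * 1000 = 696.22/2648 * 1000 = 263 mm
Therefore the depth of water applied = 263 mm.


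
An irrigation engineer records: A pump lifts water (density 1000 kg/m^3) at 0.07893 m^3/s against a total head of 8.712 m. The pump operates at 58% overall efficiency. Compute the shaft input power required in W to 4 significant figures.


Approach: apply hydraulic power then efficiency conversion, P = rho*g*Q*H; P_in = P/eta.
Step 1 — hydraulic power (P = rho*g*Q*H):
  P = 1000 * 9.81 * 0.07893 * 8.712 = 6745.73 W
Step 2 — input power: P_in = P/eta = 6745.73 / 0.58 = 11630 W
Therefore the shaft input power required = 11630 W.


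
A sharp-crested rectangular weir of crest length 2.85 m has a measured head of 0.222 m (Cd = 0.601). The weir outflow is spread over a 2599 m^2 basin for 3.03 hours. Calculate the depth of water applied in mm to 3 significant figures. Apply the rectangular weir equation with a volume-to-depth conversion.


Approach: apply the rectangular weir equation with a volume-to-depth conversion, Q = (2/3)*Cd*L*sqrt(2g)*H^1.5; d = Q*t/A * 1000.
Step 1 — weir discharge:
  Q = (2/3)*0.601*2.85*sqrt(2*9.81)*0.222^1.5 = 0.52906 m^3/s
Step 2 — volume: V = 0.52906 * 3.03*3600 = 5771.0 m^3
Step 3 — depth: d = V/A * 1000 = 5771.0/2599 * 1000 = 2220 mm
Therefore the depth of water applied = 2220 mm.


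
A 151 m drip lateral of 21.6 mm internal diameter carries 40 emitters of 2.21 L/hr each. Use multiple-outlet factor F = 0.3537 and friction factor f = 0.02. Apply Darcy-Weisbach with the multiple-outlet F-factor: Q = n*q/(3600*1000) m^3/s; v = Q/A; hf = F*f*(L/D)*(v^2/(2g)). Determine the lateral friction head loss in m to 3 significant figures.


Q = 40*2.21/(3600*1000) = 2.4556e-05 m^3/s
A = pi*(21.6e-3/2)^2 = 3.6644e-04 m^2, so v = Q/A = 0.067012 m/s
hf = 0.3537*0.02*(151/0.0216)*(0.067012^2/(2*9.81)) = 0.0113 m
Therefore the lateral friction head loss = 0.0113 m.


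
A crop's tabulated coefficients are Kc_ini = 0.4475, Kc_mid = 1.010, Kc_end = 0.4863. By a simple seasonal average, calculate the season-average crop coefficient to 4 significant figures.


Approach: apply a simple seasonal average, Kc_avg = (Kc_ini + Kc_mid + Kc_end)/3.
Kc_avg = (0.4475 + 1.010 + 0.4863)/3 = 0.6479
Therefore the season-average crop coefficient = 0.6479.


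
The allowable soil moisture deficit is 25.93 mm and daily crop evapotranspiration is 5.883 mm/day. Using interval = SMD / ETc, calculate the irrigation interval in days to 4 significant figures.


interval = 25.93 / 5.883 = 4.408 days
Therefore the irrigation interval = 4.408 days.


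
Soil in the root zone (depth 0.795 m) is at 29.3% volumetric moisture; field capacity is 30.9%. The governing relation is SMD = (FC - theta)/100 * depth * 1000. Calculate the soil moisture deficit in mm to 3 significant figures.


SMD = (30.9 - 29.3)/100 * 0.795 * 1000 = 12.7 mm
Therefore the soil moisture deficit = 12.7 mm.


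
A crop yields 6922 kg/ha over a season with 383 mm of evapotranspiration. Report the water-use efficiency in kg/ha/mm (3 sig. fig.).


Approach: apply the water-use efficiency ratio, WUE = yield/ET.
WUE = 6922 / 383 = 18.1 kg/ha/mm
Therefore the water-use efficiency = 18.1 kg/ha/mm.


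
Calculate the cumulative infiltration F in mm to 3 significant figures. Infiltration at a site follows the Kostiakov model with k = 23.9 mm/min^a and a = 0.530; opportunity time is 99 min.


Approach: apply the Kostiakov infiltration equation, F = k*t^a.
F = 23.9 * 99^0.530 = 273 mm
Therefore the cumulative infiltration F = 273 mm.


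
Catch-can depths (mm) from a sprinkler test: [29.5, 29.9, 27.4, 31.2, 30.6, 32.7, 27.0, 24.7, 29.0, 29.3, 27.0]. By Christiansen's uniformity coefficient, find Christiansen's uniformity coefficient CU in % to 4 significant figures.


Approach: apply Christiansen's uniformity coefficient, CU = (1 - mean_abs_deviation/mean)*100.
mean = 28.9364 mm
mean |d_i - mean| = 1.75372 mm
CU = (1 - 1.75372/28.9364)*100 = 93.94 %
Therefore Christiansen's uniformity coefficient CU = 93.94 %.


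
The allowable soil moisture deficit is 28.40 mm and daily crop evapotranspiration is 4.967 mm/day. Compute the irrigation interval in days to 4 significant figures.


Approach: apply the irrigation interval relation, interval = SMD / ETc.
interval = 28.40 / 4.967 = 5.718 days
Therefore the irrigation interval = 5.718 days.


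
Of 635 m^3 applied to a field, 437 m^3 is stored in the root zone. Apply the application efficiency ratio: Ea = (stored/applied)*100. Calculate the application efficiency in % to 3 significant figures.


Ea = (437/635)*100 = 68.8 %
Therefore the application efficiency = 68.8 %.


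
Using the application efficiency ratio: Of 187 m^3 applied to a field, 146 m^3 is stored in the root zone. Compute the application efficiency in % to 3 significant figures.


Approach: apply the application efficiency ratio, Ea = (stored/applied)*100.
Ea = (146/187)*100 = 78.1 %
Therefore the application efficiency = 78.1 %.


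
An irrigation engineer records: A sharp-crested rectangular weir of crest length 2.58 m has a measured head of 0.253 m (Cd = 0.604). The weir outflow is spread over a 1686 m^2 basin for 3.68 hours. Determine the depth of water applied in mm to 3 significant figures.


Approach: apply the rectangular weir equation with a volume-to-depth conversion, Q = (2/3)*Cd*L*sqrt(2g)*H^1.5; d = Q*t/A * 1000.
Step 1 — weir discharge:
  Q = (2/3)*0.604*2.58*sqrt(2*9.81)*0.253^1.5 = 0.58559 m^3/s
Step 2 — volume: V = 0.58559 * 3.68*3600 = 7757.9 m^3
Step 3 — depth: d = V/A * 1000 = 7757.9/1686 * 1000 = 4600 mm
Therefore the depth of water applied = 4600 mm.


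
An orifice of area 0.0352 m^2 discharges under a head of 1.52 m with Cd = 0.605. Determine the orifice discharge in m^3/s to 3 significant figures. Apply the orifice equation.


Approach: apply the orifice equation, Q = Cd*A*sqrt(2*g*h).
Q = 0.605 * 0.0352 * sqrt(2*9.81*1.52) = 0.116 m^3/s
Therefore the orifice discharge = 0.116 m^3/s.


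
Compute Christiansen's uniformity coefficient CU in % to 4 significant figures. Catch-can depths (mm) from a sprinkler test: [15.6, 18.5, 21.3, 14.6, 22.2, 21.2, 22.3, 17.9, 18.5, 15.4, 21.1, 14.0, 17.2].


Approach: apply Christiansen's uniformity coefficient, CU = (1 - mean_abs_deviation/mean)*100.
mean = 18.4462 mm
mean |d_i - mean| = 2.45799 mm
CU = (1 - 2.45799/18.4462)*100 = 86.67 %
Therefore Christiansen's uniformity coefficient CU = 86.67 %.


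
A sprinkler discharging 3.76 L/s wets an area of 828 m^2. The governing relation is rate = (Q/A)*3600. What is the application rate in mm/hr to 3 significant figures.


rate = (3.76 / 828) * 3600 = 16.3 mm/hr
Therefore the application rate = 16.3 mm/hr.


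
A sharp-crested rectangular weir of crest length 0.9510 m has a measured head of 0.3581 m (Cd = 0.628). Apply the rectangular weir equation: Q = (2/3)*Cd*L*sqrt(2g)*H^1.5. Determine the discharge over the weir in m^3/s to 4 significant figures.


Q = (2/3)*0.628*0.9510*sqrt(2*9.81)*0.3581^1.5 = 0.3779 m^3/s
Therefore the discharge over the weir = 0.3779 m^3/s.


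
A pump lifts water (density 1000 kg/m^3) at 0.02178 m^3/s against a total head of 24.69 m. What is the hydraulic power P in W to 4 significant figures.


Approach: apply the hydraulic power relation, P = rho*g*Q*H.
P = 1000 * 9.81 * 0.02178 * 24.69 = 5275 W
Therefore the hydraulic power P = 5275 W.


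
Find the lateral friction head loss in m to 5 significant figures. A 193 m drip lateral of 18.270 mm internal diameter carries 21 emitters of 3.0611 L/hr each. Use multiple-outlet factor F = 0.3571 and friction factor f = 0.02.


Approach: apply Darcy-Weisbach with the multiple-outlet F-factor, Q = n*q/(3600*1000) m^3/s; v = Q/A; hf = F*f*(L/D)*(v^2/(2g)).
Q = 21*3.0611/(3600*1000) = 1.785642e-05 m^3/s
A = pi*(18.270e-3/2)^2 = 2.621603e-04 m^2, so v = Q/A = 0.06811258 m/s
hf = 0.3571*0.02*(193/0.018270)*(0.06811258^2/(2*9.81)) = 0.017840 m
Therefore the lateral friction head loss = 0.017840 m.


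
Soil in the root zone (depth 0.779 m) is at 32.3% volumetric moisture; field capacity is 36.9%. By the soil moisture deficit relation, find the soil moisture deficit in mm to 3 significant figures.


Approach: apply the soil moisture deficit relation, SMD = (FC - theta)/100 * depth * 1000.
SMD = (36.9 - 32.3)/100 * 0.779 * 1000 = 35.8 mm
Therefore the soil moisture deficit = 35.8 mm.


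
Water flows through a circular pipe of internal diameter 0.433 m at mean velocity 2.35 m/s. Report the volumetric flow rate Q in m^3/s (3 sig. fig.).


Approach: apply the continuity equation for pipe flow, Q = A * v with A = pi*(D/2)^2.
A = pi*(0.433/2)^2 = 0.14725 m^2
Q = 0.14725 * 2.35 = 0.346 m^3/s
Therefore the volumetric flow rate Q = 0.346 m^3/s.


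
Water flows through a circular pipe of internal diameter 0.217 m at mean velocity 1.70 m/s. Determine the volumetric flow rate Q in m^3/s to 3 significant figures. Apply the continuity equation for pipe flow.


Approach: apply the continuity equation for pipe flow, Q = A * v with A = pi*(D/2)^2.
A = pi*(0.217/2)^2 = 0.036984 m^2
Q = 0.036984 * 1.70 = 0.0629 m^3/s
Therefore the volumetric flow rate Q = 0.0629 m^3/s.


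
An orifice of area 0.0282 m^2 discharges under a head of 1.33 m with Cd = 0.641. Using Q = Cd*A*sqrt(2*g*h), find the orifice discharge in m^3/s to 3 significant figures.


Q = 0.641 * 0.0282 * sqrt(2*9.81*1.33) = 0.0923 m^3/s
Therefore the orifice discharge = 0.0923 m^3/s.


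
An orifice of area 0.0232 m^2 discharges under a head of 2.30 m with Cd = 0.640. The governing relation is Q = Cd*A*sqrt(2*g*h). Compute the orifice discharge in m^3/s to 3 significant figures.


Q = 0.640 * 0.0232 * sqrt(2*9.81*2.30) = 0.0997 m^3/s
Therefore the orifice discharge = 0.0997 m^3/s.


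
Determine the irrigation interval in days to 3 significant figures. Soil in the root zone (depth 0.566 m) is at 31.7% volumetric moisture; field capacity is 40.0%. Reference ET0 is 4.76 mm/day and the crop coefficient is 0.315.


Approach: apply soil-water budget scheduling, SMD = (FC-theta)/100*depth*1000; ETc = ET0*Kc; interval = SMD/ETc.
Step 1 — soil moisture deficit:
  SMD = (40.0 - 31.7)/100 * 0.566 * 1000 = 46.978 mm
Step 2 — daily crop ET (ETc = ET0*Kc):
  ETc = 4.76 * 0.315 = 1.4994 mm/day
Step 3 — irrigation interval (SMD/ETc):
  interval = 46.978 / 1.4994 = 31.3 days
Therefore the irrigation interval = 31.3 days.


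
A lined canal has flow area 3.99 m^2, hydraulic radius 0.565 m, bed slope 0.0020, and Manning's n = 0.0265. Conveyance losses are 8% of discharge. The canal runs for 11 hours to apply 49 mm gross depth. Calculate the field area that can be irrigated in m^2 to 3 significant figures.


Approach: apply Manning's equation with a conveyance and depth budget, Q = (1/n)*A*R^(2/3)*S^(1/2); Q_field = Q*(1-loss); Area = Q_field*t/(d/1000).
Step 1 — canal discharge (Manning's equation):
  Q = (1/0.0265) * 3.99 * 0.565^(2/3) * 0.0020^(1/2) = 4.6019 m^3/s
Step 2 — delivered flow: Q_field = 4.6019*(1 - 8/100) = 4.2338 m^3/s
Step 3 — volume delivered: V = 4.2338 * 11*3600 = 167660 m^3
Step 4 — area served: A = V / (depth/1000) = 167660 / 0.049 = 3420000 m^2
Therefore the field area that can be irrigated = 3420000 m^2.


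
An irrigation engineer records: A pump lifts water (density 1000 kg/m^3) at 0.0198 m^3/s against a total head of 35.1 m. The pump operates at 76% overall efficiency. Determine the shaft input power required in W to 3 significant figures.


Approach: apply hydraulic power then efficiency conversion, P = rho*g*Q*H; P_in = P/eta.
Step 1 — hydraulic power (P = rho*g*Q*H):
  P = 1000 * 9.81 * 0.0198 * 35.1 = 6817.8 W
Step 2 — input power: P_in = P/eta = 6817.8 / 0.76 = 8970 W
Therefore the shaft input power required = 8970 W.


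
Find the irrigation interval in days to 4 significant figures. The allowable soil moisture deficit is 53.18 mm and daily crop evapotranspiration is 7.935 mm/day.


Approach: apply the irrigation interval relation, interval = SMD / ETc.
interval = 53.18 / 7.935 = 6.702 days
Therefore the irrigation interval = 6.702 days.


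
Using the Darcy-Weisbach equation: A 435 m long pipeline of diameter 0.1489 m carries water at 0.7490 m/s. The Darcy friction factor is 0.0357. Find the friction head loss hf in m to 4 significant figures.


Approach: apply the Darcy-Weisbach equation, hf = f*(L/D)*(v^2/(2g)).
hf = 0.0357 * (435/0.1489) * (0.7490^2 / (2*9.81))
hf = 2.982 m
Therefore the friction head loss hf = 2.982 m.


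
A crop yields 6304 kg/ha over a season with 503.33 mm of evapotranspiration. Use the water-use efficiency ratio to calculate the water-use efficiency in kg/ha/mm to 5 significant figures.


Approach: apply the water-use efficiency ratio, WUE = yield/ET.
WUE = 6304 / 503.33 = 12.525 kg/ha/mm
Therefore the water-use efficiency = 12.525 kg/ha/mm.


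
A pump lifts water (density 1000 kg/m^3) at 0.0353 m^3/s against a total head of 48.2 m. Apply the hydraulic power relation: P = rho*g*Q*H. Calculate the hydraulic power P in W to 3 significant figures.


P = 1000 * 9.81 * 0.0353 * 48.2 = 16700 W
Therefore the hydraulic power P = 16700 W.


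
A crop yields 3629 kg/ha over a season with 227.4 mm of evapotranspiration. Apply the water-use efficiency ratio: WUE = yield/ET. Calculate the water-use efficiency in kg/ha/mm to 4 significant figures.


WUE = 3629 / 227.4 = 15.96 kg/ha/mm
Therefore the water-use efficiency = 15.96 kg/ha/mm.


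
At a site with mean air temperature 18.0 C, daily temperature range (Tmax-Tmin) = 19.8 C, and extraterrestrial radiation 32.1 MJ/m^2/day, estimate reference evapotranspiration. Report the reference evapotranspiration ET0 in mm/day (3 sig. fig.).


Approach: apply the Hargreaves-Samani method, ET0 = 0.0023*(Tmean+17.8)*sqrt(Tmax-Tmin)*0.408*Ra.
ET0 = 0.0023*(18.0+17.8)*sqrt(19.8)*0.408*32.1 = 4.80 mm/day
Therefore the reference evapotranspiration ET0 = 4.80 mm/day.


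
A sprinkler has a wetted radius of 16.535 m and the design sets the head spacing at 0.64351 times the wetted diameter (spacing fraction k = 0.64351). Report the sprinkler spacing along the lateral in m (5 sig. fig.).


Approach: apply the sprinkler spacing rule (spacing as a fraction of wetted diameter), S = k*(2*R).
S = 0.64351 * (2 * 16.535) = 21.281 m
Therefore the sprinkler spacing along the lateral = 21.281 m.


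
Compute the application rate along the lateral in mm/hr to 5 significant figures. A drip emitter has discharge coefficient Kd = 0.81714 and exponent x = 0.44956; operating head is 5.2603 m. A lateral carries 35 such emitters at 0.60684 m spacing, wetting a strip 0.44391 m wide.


Approach: apply the emitter equation with a lateral mass balance, q = Kd*h^x; Q = n*q; rate = Q/(n*spacing*width).
Step 1 — single emitter flow (q = Kd*h^x):
  q = 0.81714 * 5.2603^0.44956 = 1.723590 L/hr
Step 2 — total lateral flow: Q = 35 * 1.723590 = 60.32565 L/hr
Step 3 — wetted area: A = 35 * 0.60684 * 0.44391 = 9.428382 m^2
Step 4 — application rate: Q/A = 60.32565/9.428382 = 6.3983 mm/hr
Therefore the application rate along the lateral = 6.3983 mm/hr.


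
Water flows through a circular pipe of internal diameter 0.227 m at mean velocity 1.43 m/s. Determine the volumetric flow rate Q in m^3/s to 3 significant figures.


Approach: apply the continuity equation for pipe flow, Q = A * v with A = pi*(D/2)^2.
A = pi*(0.227/2)^2 = 0.040471 m^2
Q = 0.040471 * 1.43 = 0.0579 m^3/s
Therefore the volumetric flow rate Q = 0.0579 m^3/s.


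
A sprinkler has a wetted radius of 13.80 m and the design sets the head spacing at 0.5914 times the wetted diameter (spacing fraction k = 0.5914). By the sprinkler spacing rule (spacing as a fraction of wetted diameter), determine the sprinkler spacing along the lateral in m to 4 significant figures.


Approach: apply the sprinkler spacing rule (spacing as a fraction of wetted diameter), S = k*(2*R).
S = 0.5914 * (2 * 13.80) = 16.32 m
Therefore the sprinkler spacing along the lateral = 16.32 m.


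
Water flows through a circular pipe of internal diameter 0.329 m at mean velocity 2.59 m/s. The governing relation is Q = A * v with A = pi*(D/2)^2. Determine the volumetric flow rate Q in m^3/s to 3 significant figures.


A = pi*(0.329/2)^2 = 0.085012 m^2
Q = 0.085012 * 2.59 = 0.220 m^3/s
Therefore the volumetric flow rate Q = 0.220 m^3/s.


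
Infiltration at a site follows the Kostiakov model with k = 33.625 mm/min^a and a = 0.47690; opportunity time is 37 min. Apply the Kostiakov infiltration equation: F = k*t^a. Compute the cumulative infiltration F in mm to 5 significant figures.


F = 33.625 * 37^0.47690 = 188.16 mm
Therefore the cumulative infiltration F = 188.16 mm.


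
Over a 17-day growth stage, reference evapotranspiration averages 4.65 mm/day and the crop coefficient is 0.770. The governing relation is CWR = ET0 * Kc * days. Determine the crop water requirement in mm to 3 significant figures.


CWR = 4.65 * 0.770 * 17 = 60.9 mm
Therefore the crop water requirement = 60.9 mm.


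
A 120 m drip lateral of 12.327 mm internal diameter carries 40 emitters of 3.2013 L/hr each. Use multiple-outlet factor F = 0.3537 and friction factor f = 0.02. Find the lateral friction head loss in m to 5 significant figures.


Approach: apply Darcy-Weisbach with the multiple-outlet F-factor, Q = n*q/(3600*1000) m^3/s; v = Q/A; hf = F*f*(L/D)*(v^2/(2g)).
Q = 40*3.2013/(3600*1000) = 3.557000e-05 m^3/s
A = pi*(12.327e-3/2)^2 = 1.193451e-04 m^2, so v = Q/A = 0.2980432 m/s
hf = 0.3537*0.02*(120/0.012327)*(0.2980432^2/(2*9.81)) = 0.31178 m
Therefore the lateral friction head loss = 0.31178 m.


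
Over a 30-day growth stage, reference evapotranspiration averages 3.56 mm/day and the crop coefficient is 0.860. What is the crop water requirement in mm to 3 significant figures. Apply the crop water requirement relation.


Approach: apply the crop water requirement relation, CWR = ET0 * Kc * days.
CWR = 3.56 * 0.860 * 30 = 91.8 mm
Therefore the crop water requirement = 91.8 mm.


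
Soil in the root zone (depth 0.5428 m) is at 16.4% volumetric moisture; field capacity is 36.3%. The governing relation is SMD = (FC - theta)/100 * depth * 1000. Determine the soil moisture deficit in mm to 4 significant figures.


SMD = (36.3 - 16.4)/100 * 0.5428 * 1000 = 108.0 mm
Therefore the soil moisture deficit = 108.0 mm.


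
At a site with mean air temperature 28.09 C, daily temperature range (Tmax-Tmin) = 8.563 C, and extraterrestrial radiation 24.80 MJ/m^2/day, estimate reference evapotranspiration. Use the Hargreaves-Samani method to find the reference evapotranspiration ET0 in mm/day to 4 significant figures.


Approach: apply the Hargreaves-Samani method, ET0 = 0.0023*(Tmean+17.8)*sqrt(Tmax-Tmin)*0.408*Ra.
ET0 = 0.0023*(28.09+17.8)*sqrt(8.563)*0.408*24.80 = 3.125 mm/day
Therefore the reference evapotranspiration ET0 = 3.125 mm/day.


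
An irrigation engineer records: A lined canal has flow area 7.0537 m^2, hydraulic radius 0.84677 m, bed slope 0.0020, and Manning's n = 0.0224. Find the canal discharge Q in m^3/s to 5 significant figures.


Approach: apply Manning's equation, Q = (1/n)*A*R^(2/3)*S^(1/2).
Q = (1/0.0224) * 7.0537 * 0.84677^(2/3) * 0.0020^(1/2) = 12.605 m^3/s
Therefore the canal discharge Q = 12.605 m^3/s.


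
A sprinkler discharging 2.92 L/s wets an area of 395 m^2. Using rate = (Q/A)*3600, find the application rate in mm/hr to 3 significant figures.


rate = (2.92 / 395) * 3600 = 26.6 mm/hr
Therefore the application rate = 26.6 mm/hr.


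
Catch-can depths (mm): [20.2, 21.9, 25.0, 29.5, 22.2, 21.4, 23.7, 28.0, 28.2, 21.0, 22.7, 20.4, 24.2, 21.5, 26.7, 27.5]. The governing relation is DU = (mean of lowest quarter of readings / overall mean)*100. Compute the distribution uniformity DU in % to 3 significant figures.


sorted lowest 4 of 16: [20.2, 20.4, 21.0, 21.4] -> mean = 20.750 mm
overall mean = 24.006 mm
DU = (20.750/24.006)*100 = 86.4 %
Therefore the distribution uniformity DU = 86.4 %.


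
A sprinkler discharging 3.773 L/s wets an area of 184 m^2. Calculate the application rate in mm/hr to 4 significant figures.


Approach: apply the application rate relation, rate = (Q/A)*3600.
rate = (3.773 / 184) * 3600 = 73.82 mm/hr
Therefore the application rate = 73.82 mm/hr.


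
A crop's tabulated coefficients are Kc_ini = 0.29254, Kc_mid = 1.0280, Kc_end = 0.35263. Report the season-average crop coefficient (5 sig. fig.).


Approach: apply a simple seasonal average, Kc_avg = (Kc_ini + Kc_mid + Kc_end)/3.
Kc_avg = (0.29254 + 1.0280 + 0.35263)/3 = 0.55772
Therefore the season-average crop coefficient = 0.55772.


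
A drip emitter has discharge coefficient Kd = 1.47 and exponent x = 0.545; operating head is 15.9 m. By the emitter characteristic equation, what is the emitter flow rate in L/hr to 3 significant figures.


Approach: apply the emitter characteristic equation, q = Kd * h^x.
q = 1.47 * 15.9^0.545 = 6.64 L/hr
Therefore the emitter flow rate = 6.64 L/hr.


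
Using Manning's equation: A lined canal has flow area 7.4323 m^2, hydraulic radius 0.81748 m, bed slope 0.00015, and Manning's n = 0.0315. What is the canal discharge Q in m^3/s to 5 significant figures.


Approach: apply Manning's equation, Q = (1/n)*A*R^(2/3)*S^(1/2).
Q = (1/0.0315) * 7.4323 * 0.81748^(2/3) * 0.00015^(1/2) = 2.5264 m^3/s
Therefore the canal discharge Q = 2.5264 m^3/s.


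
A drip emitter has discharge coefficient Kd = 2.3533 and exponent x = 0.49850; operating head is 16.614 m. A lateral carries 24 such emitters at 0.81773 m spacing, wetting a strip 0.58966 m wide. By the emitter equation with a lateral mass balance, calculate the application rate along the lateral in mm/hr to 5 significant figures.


Approach: apply the emitter equation with a lateral mass balance, q = Kd*h^x; Q = n*q; rate = Q/(n*spacing*width).
Step 1 — single emitter flow (q = Kd*h^x):
  q = 2.3533 * 16.614^0.49850 = 9.551766 L/hr
Step 2 — total lateral flow: Q = 24 * 9.551766 = 229.2424 L/hr
Step 3 — wetted area: A = 24 * 0.81773 * 0.58966 = 11.57238 m^2
Step 4 — application rate: Q/A = 229.2424/11.57238 = 19.809 mm/hr
Therefore the application rate along the lateral = 19.809 mm/hr.


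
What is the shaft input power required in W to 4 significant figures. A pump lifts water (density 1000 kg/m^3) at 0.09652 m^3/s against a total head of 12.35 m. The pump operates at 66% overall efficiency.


Approach: apply hydraulic power then efficiency conversion, P = rho*g*Q*H; P_in = P/eta.
Step 1 — hydraulic power (P = rho*g*Q*H):
  P = 1000 * 9.81 * 0.09652 * 12.35 = 11693.7 W
Step 2 — input power: P_in = P/eta = 11693.7 / 0.66 = 17720 W
Therefore the shaft input power required = 17720 W.


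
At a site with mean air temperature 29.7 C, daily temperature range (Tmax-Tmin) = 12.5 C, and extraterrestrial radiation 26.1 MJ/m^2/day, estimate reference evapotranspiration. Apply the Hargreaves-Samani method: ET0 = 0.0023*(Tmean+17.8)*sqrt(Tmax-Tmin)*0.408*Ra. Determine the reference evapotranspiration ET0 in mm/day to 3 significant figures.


ET0 = 0.0023*(29.7+17.8)*sqrt(12.5)*0.408*26.1 = 4.11 mm/day
Therefore the reference evapotranspiration ET0 = 4.11 mm/day.


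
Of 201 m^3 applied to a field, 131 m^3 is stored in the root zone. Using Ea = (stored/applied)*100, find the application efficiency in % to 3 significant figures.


Ea = (131/201)*100 = 65.2 %
Therefore the application efficiency = 65.2 %.


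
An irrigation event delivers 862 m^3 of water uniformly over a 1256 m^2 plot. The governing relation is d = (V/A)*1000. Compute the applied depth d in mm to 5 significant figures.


d = (862 / 1256) * 1000 = 686.31 mm
Therefore the applied depth d = 686.31 mm.


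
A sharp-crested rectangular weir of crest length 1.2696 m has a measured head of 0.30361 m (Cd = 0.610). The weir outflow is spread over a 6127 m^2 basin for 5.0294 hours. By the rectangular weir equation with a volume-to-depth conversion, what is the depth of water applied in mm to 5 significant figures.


Approach: apply the rectangular weir equation with a volume-to-depth conversion, Q = (2/3)*Cd*L*sqrt(2g)*H^1.5; d = Q*t/A * 1000.
Step 1 — weir discharge:
  Q = (2/3)*0.610*1.2696*sqrt(2*9.81)*0.30361^1.5 = 0.3825860 m^3/s
Step 2 — volume: V = 0.3825860 * 5.0294*3600 = 6927.041 m^3
Step 3 — depth: d = V/A * 1000 = 6927.041/6127 * 1000 = 1130.6 mm
Therefore the depth of water applied = 1130.6 mm.


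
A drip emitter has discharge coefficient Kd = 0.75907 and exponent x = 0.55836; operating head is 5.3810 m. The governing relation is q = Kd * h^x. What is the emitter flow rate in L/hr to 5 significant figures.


q = 0.75907 * 5.3810^0.55836 = 1.9425 L/hr
Therefore the emitter flow rate = 1.9425 L/hr.
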